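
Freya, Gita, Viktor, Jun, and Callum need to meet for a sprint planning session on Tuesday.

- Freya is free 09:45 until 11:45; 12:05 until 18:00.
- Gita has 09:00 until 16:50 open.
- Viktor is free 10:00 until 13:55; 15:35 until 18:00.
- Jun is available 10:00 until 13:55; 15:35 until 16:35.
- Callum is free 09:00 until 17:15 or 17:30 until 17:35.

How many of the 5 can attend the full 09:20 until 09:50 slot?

Gita and Callum can make the full 09:20-09:50 slot — that's 2.

2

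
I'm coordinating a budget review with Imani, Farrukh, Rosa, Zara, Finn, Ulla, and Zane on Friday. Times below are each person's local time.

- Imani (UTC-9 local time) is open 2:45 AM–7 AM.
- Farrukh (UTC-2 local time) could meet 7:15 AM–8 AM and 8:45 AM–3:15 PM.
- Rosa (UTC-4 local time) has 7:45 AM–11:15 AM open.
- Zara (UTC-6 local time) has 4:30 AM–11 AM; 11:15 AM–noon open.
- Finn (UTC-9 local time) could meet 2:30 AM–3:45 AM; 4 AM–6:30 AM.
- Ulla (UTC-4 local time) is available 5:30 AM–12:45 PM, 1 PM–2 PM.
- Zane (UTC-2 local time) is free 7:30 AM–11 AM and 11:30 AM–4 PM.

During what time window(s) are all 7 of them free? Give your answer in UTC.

11:45-12:45, 13:30-15:15

Imani in UTC: 11:45-16:00 (add 9h to convert from UTC-9).
Farrukh in UTC: 09:15-10:00, 10:45-17:15 (add 2h to convert from UTC-2).
Rosa in UTC: 11:45-15:15 (add 4h to convert from UTC-4).
Zara in UTC: 10:30-17:00, 17:15-18:00 (add 6h to convert from UTC-6).
Finn in UTC: 11:30-12:45, 13:00-15:30 (add 9h to convert from UTC-9).
Ulla in UTC: 09:30-16:45, 17:00-18:00 (add 4h to convert from UTC-4).
Zane in UTC: 09:30-13:00, 13:30-18:00 (add 2h to convert from UTC-2).
Imani ∩ Farrukh: 11:45-16:00.
Imani ∩ Farrukh ∩ Rosa: 11:45-15:15.
Imani ∩ Farrukh ∩ Rosa ∩ Zara: 11:45-15:15.
Imani ∩ Farrukh ∩ Rosa ∩ Zara ∩ Finn: 11:45-12:45, 13:00-15:15.
Imani ∩ Farrukh ∩ Rosa ∩ Zara ∩ Finn ∩ Ulla: 11:45-12:45, 13:00-15:15.
Imani ∩ Farrukh ∩ Rosa ∩ Zara ∩ Finn ∩ Ulla ∩ Zane: 11:45-12:45, 13:30-15:15.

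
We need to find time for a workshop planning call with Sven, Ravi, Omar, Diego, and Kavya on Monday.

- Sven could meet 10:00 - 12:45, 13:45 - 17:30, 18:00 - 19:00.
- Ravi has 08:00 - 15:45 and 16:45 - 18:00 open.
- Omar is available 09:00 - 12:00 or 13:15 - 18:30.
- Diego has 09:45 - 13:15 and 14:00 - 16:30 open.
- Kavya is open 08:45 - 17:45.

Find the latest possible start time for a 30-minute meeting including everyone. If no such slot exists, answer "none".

15:15

Sven ∩ Ravi: 10:00-12:45, 13:45-15:45, 16:45-17:30.
Sven ∩ Ravi ∩ Omar: 10:00-12:00, 13:45-15:45, 16:45-17:30.
Sven ∩ Ravi ∩ Omar ∩ Diego: 10:00-12:00, 14:00-15:45.
Sven ∩ Ravi ∩ Omar ∩ Diego ∩ Kavya: 10:00-12:00, 14:00-15:45.
Those are the intersection windows.
The last common window of at least 30 minutes is 14:00-15:45; a 30-minute meeting can start as late as 15:15 and still end by 15:45.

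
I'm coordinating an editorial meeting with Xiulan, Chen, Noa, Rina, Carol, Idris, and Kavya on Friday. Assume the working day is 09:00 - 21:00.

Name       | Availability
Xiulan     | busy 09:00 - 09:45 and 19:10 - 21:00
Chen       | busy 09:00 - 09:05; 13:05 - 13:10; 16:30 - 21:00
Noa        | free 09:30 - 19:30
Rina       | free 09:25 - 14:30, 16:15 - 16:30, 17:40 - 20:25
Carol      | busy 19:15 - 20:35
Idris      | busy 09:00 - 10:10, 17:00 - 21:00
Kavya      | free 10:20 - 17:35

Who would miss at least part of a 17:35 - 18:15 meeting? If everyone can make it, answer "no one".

Xiulan free: 09:45-19:10 (invert busy blocks within the working day).
Chen free: 09:05-13:05, 13:10-16:30 (invert busy blocks within the working day).
Noa free: 09:30-19:30.
Rina free: 09:25-14:30, 16:15-16:30, 17:40-20:25.
Carol free: 09:00-19:15, 20:35-21:00 (invert busy blocks within the working day).
Idris free: 10:10-17:00 (invert busy blocks within the working day).
Kavya free: 10:20-17:35.
Xiulan: free for 17:35-18:15. Chen: not fully free for 17:35-18:15. Noa: free for 17:35-18:15. Rina: not fully free for 17:35-18:15. Carol: free for 17:35-18:15. Idris: not fully free for 17:35-18:15. Kavya: not fully free for 17:35-18:15.

Chen, Idris, Kavya, Rina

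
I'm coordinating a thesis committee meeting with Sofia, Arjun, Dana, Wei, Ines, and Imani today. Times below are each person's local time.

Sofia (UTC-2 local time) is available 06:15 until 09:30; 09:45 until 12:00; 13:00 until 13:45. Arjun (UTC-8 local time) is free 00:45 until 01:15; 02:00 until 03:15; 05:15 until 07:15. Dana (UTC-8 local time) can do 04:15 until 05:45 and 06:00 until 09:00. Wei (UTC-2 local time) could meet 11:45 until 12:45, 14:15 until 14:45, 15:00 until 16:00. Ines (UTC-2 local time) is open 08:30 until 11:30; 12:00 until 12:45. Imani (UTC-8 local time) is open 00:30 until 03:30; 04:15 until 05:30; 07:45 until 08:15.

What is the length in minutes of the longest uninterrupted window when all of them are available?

0

Sofia in UTC: 08:15-11:30, 11:45-14:00, 15:00-15:45 (add 2h to convert from UTC-2).
Arjun in UTC: 08:45-09:15, 10:00-11:15, 13:15-15:15 (add 8h to convert from UTC-8).
Dana in UTC: 12:15-13:45, 14:00-17:00 (add 8h to convert from UTC-8).
Wei in UTC: 13:45-14:45, 16:15-16:45, 17:00-18:00 (add 2h to convert from UTC-2).
Ines in UTC: 10:30-13:30, 14:00-14:45 (add 2h to convert from UTC-2).
Imani in UTC: 08:30-11:30, 12:15-13:30, 15:45-16:15 (add 8h to convert from UTC-8).
Sofia ∩ Arjun: 08:45-09:15, 10:00-11:15, 13:15-14:00, 15:00-15:15.
Sofia ∩ Arjun ∩ Dana: 13:15-13:45, 15:00-15:15.
Sofia ∩ Arjun ∩ Dana ∩ Wei: ∅.
Sofia ∩ Arjun ∩ Dana ∩ Wei ∩ Ines: ∅.
Sofia ∩ Arjun ∩ Dana ∩ Wei ∩ Ines ∩ Imani: ∅.
There is no time when everyone is free.
No common window exists, so the longest block is 0 minutes.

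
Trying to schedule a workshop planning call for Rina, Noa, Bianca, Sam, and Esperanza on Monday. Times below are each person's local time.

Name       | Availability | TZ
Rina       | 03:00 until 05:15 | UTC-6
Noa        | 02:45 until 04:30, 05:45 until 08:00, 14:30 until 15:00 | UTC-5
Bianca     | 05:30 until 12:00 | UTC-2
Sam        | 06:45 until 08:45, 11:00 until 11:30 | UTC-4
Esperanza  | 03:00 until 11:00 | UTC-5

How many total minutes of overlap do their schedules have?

30

Rina in UTC: 09:00-11:15 (add 6h to convert from UTC-6).
Noa in UTC: 07:45-09:30, 10:45-13:00, 19:30-20:00 (add 5h to convert from UTC-5).
Bianca in UTC: 07:30-14:00 (add 2h to convert from UTC-2).
Sam in UTC: 10:45-12:45, 15:00-15:30 (add 4h to convert from UTC-4).
Esperanza in UTC: 08:00-16:00 (add 5h to convert from UTC-5).
Rina ∩ Noa: 09:00-09:30, 10:45-11:15.
Rina ∩ Noa ∩ Bianca: 09:00-09:30, 10:45-11:15.
Rina ∩ Noa ∩ Bianca ∩ Sam: 10:45-11:15.
Rina ∩ Noa ∩ Bianca ∩ Sam ∩ Esperanza: 10:45-11:15.
That's a single block of 30 minutes.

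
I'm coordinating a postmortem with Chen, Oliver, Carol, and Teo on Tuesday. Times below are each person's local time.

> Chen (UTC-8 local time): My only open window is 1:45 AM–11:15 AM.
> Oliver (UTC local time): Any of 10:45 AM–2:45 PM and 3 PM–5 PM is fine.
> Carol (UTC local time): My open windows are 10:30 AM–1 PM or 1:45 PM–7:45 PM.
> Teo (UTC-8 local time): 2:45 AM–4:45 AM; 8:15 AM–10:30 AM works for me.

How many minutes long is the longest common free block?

Chen in UTC: 09:45-19:15 (add 8h to convert from UTC-8).
Oliver in UTC: 10:45-14:45, 15:00-17:00.
Carol in UTC: 10:30-13:00, 13:45-19:45.
Teo in UTC: 10:45-12:45, 16:15-18:30 (add 8h to convert from UTC-8).
Chen ∩ Oliver: 10:45-14:45, 15:00-17:00.
Chen ∩ Oliver ∩ Carol: 10:45-13:00, 13:45-14:45, 15:00-17:00.
Chen ∩ Oliver ∩ Carol ∩ Teo: 10:45-12:45, 16:15-17:00.
The longest is 10:45-12:45 at 120 minutes.

120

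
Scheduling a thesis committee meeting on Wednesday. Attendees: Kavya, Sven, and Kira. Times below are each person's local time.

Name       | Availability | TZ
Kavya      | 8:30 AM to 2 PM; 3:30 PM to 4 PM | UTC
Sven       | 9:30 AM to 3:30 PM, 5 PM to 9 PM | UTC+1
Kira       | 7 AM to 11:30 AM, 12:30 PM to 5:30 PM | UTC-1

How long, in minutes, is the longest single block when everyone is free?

Kavya in UTC: 08:30-14:00, 15:30-16:00.
Sven in UTC: 08:30-14:30, 16:00-20:00 (subtract 1h to convert from UTC+1).
Kira in UTC: 08:00-12:30, 13:30-18:30 (add 1h to convert from UTC-1).
Kavya ∩ Sven: 08:30-14:00.
Kavya ∩ Sven ∩ Kira: 08:30-12:30, 13:30-14:00.
The longest is 08:30-12:30 at 240 minutes.

240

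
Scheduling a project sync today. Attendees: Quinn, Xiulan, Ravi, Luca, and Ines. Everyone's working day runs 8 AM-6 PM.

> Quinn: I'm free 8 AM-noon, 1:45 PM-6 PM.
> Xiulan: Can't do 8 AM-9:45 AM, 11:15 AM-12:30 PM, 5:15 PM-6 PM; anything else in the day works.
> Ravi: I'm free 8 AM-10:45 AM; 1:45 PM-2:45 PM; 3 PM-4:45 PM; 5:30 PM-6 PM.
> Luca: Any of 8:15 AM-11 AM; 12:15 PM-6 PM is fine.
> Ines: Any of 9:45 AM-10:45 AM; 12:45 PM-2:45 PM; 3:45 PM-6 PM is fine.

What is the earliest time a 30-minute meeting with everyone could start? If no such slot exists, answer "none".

09:45

Quinn free: 08:00-12:00, 13:45-18:00.
Xiulan free: 09:45-11:15, 12:30-17:15 (invert busy blocks within the working day).
Ravi free: 08:00-10:45, 13:45-14:45, 15:00-16:45, 17:30-18:00.
Luca free: 08:15-11:00, 12:15-18:00.
Ines free: 09:45-10:45, 12:45-14:45, 15:45-18:00.
Quinn ∩ Xiulan: 09:45-11:15, 13:45-17:15.
Quinn ∩ Xiulan ∩ Ravi: 09:45-10:45, 13:45-14:45, 15:00-16:45.
Quinn ∩ Xiulan ∩ Ravi ∩ Luca: 09:45-10:45, 13:45-14:45, 15:00-16:45.
Quinn ∩ Xiulan ∩ Ravi ∩ Luca ∩ Ines: 09:45-10:45, 13:45-14:45, 15:45-16:45.
Those are the intersection windows.
The first common window of at least 30 minutes is 09:45-10:45, so the earliest start is 09:45.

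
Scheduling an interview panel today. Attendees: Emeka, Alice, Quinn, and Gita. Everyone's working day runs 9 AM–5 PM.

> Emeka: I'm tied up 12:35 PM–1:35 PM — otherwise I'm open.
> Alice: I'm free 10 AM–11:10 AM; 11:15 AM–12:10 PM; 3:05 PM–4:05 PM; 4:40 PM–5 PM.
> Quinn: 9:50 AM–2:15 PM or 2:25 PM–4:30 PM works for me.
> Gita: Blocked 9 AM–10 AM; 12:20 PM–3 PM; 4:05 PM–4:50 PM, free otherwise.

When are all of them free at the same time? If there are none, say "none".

10:00-11:10, 11:15-12:10, 15:05-16:05

Emeka free: 09:00-12:35, 13:35-17:00 (invert busy blocks within the working day).
Alice free: 10:00-11:10, 11:15-12:10, 15:05-16:05, 16:40-17:00.
Quinn free: 09:50-14:15, 14:25-16:30.
Gita free: 10:00-12:20, 15:00-16:05, 16:50-17:00 (invert busy blocks within the working day).
Emeka ∩ Alice: 10:00-11:10, 11:15-12:10, 15:05-16:05, 16:40-17:00.
Emeka ∩ Alice ∩ Quinn: 10:00-11:10, 11:15-12:10, 15:05-16:05.
Emeka ∩ Alice ∩ Quinn ∩ Gita: 10:00-11:10, 11:15-12:10, 15:05-16:05.
Those are the intersection windows.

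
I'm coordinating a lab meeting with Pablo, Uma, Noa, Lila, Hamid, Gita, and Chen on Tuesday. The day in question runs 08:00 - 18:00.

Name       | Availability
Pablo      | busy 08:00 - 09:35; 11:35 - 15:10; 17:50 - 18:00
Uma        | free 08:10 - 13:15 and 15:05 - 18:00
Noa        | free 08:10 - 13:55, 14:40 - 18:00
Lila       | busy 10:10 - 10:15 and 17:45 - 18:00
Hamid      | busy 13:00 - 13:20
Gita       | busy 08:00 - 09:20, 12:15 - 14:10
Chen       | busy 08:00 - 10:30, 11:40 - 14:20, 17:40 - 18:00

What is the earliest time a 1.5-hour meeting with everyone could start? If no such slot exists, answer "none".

15:10

Pablo free: 09:35-11:35, 15:10-17:50 (invert busy blocks within the working day).
Uma free: 08:10-13:15, 15:05-18:00.
Noa free: 08:10-13:55, 14:40-18:00.
Lila free: 08:00-10:10, 10:15-17:45 (invert busy blocks within the working day).
Hamid free: 08:00-13:00, 13:20-18:00 (invert busy blocks within the working day).
Gita free: 09:20-12:15, 14:10-18:00 (invert busy blocks within the working day).
Chen free: 10:30-11:40, 14:20-17:40 (invert busy blocks within the working day).
Pablo ∩ Uma: 09:35-11:35, 15:10-17:50.
Pablo ∩ Uma ∩ Noa: 09:35-11:35, 15:10-17:50.
Pablo ∩ Uma ∩ Noa ∩ Lila: 09:35-10:10, 10:15-11:35, 15:10-17:45.
Pablo ∩ Uma ∩ Noa ∩ Lila ∩ Hamid: 09:35-10:10, 10:15-11:35, 15:10-17:45.
Pablo ∩ Uma ∩ Noa ∩ Lila ∩ Hamid ∩ Gita: 09:35-10:10, 10:15-11:35, 15:10-17:45.
Pablo ∩ Uma ∩ Noa ∩ Lila ∩ Hamid ∩ Gita ∩ Chen: 10:30-11:35, 15:10-17:40.
The first common window of at least 90 minutes is 15:10-17:40, so the earliest start is 15:10.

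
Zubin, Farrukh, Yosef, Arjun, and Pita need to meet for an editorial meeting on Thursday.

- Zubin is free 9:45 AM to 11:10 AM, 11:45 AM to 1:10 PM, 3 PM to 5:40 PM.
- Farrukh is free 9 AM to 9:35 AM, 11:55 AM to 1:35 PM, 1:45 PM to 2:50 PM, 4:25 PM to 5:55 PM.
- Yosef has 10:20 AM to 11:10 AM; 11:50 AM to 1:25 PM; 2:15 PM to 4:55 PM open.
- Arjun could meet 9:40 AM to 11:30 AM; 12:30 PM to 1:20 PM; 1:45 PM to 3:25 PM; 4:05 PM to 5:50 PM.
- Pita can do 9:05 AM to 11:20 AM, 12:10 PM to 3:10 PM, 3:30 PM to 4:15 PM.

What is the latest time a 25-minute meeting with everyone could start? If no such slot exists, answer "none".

12:45

Zubin ∩ Farrukh: 11:55-13:10, 16:25-17:40.
Zubin ∩ Farrukh ∩ Yosef: 11:55-13:10, 16:25-16:55.
Zubin ∩ Farrukh ∩ Yosef ∩ Arjun: 12:30-13:10, 16:25-16:55.
Zubin ∩ Farrukh ∩ Yosef ∩ Arjun ∩ Pita: 12:30-13:10.
So the common availability across everyone is 12:30-13:10.
The last common window of at least 25 minutes is 12:30-13:10; a 25-minute meeting can start as late as 12:45 and still end by 13:10.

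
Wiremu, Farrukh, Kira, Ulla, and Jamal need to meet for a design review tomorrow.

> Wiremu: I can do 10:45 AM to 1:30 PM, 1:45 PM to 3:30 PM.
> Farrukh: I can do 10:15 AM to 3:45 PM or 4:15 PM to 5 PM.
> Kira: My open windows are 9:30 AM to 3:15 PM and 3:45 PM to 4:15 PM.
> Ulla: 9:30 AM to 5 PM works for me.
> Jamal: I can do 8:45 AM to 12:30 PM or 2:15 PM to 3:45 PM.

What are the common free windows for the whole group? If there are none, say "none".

Wiremu ∩ Farrukh: 10:45-13:30, 13:45-15:30.
Wiremu ∩ Farrukh ∩ Kira: 10:45-13:30, 13:45-15:15.
Wiremu ∩ Farrukh ∩ Kira ∩ Ulla: 10:45-13:30, 13:45-15:15.
Wiremu ∩ Farrukh ∩ Kira ∩ Ulla ∩ Jamal: 10:45-12:30, 14:15-15:15.

10:45-12:30, 14:15-15:15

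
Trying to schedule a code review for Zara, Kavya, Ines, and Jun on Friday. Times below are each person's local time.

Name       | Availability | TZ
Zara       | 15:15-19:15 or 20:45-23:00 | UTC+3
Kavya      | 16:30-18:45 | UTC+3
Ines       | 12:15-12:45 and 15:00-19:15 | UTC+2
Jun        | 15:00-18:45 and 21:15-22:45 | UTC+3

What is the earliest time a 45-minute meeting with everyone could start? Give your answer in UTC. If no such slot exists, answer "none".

Zara in UTC: 12:15-16:15, 17:45-20:00 (subtract 3h to convert from UTC+3).
Kavya in UTC: 13:30-15:45 (subtract 3h to convert from UTC+3).
Ines in UTC: 10:15-10:45, 13:00-17:15 (subtract 2h to convert from UTC+2).
Jun in UTC: 12:00-15:45, 18:15-19:45 (subtract 3h to convert from UTC+3).
Zara ∩ Kavya: 13:30-15:45.
Zara ∩ Kavya ∩ Ines: 13:30-15:45.
Zara ∩ Kavya ∩ Ines ∩ Jun: 13:30-15:45.
The first common window of at least 45 minutes is 13:30-15:45, so the earliest start is 13:30.

13:30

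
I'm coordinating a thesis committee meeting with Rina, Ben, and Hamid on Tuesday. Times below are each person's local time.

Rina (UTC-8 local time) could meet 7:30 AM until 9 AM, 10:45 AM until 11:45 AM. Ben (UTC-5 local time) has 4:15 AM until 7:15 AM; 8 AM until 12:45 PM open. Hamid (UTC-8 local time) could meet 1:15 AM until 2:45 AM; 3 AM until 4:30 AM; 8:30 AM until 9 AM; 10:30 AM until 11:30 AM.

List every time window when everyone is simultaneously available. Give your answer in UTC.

Rina in UTC: 15:30-17:00, 18:45-19:45 (add 8h to convert from UTC-8).
Ben in UTC: 09:15-12:15, 13:00-17:45 (add 5h to convert from UTC-5).
Hamid in UTC: 09:15-10:45, 11:00-12:30, 16:30-17:00, 18:30-19:30 (add 8h to convert from UTC-8).
Rina ∩ Ben: 15:30-17:00.
Rina ∩ Ben ∩ Hamid: 16:30-17:00.
Those are the intersection windows.

16:30-17:00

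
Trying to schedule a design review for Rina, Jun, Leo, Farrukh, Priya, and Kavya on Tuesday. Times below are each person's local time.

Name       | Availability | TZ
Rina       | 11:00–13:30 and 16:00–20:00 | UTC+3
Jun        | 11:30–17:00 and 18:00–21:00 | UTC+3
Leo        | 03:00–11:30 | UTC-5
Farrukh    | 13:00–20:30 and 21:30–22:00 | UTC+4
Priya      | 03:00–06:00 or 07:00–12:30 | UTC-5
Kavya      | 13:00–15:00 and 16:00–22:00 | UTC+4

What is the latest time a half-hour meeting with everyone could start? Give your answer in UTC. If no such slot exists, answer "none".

16:00

Rina in UTC: 08:00-10:30, 13:00-17:00 (subtract 3h to convert from UTC+3).
Jun in UTC: 08:30-14:00, 15:00-18:00 (subtract 3h to convert from UTC+3).
Leo in UTC: 08:00-16:30 (add 5h to convert from UTC-5).
Farrukh in UTC: 09:00-16:30, 17:30-18:00 (subtract 4h to convert from UTC+4).
Priya in UTC: 08:00-11:00, 12:00-17:30 (add 5h to convert from UTC-5).
Kavya in UTC: 09:00-11:00, 12:00-18:00 (subtract 4h to convert from UTC+4).
Rina ∩ Jun: 08:30-10:30, 13:00-14:00, 15:00-17:00.
Rina ∩ Jun ∩ Leo: 08:30-10:30, 13:00-14:00, 15:00-16:30.
Rina ∩ Jun ∩ Leo ∩ Farrukh: 09:00-10:30, 13:00-14:00, 15:00-16:30.
Rina ∩ Jun ∩ Leo ∩ Farrukh ∩ Priya: 09:00-10:30, 13:00-14:00, 15:00-16:30.
Rina ∩ Jun ∩ Leo ∩ Farrukh ∩ Priya ∩ Kavya: 09:00-10:30, 13:00-14:00, 15:00-16:30.
The last common window of at least 30 minutes is 15:00-16:30; a 30-minute meeting can start as late as 16:00 and still end by 16:30.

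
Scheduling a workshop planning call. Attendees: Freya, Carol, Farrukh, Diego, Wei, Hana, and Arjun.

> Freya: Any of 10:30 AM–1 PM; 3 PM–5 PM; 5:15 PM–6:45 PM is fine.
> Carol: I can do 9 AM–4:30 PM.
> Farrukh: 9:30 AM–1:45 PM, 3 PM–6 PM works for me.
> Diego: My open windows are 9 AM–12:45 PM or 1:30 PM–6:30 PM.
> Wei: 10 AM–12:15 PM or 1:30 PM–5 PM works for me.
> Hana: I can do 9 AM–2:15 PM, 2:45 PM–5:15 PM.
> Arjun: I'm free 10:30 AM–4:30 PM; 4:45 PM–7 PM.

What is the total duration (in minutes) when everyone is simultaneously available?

Freya ∩ Carol: 10:30-13:00, 15:00-16:30.
Freya ∩ Carol ∩ Farrukh: 10:30-13:00, 15:00-16:30.
Freya ∩ Carol ∩ Farrukh ∩ Diego: 10:30-12:45, 15:00-16:30.
Freya ∩ Carol ∩ Farrukh ∩ Diego ∩ Wei: 10:30-12:15, 15:00-16:30.
Freya ∩ Carol ∩ Farrukh ∩ Diego ∩ Wei ∩ Hana: 10:30-12:15, 15:00-16:30.
Freya ∩ Carol ∩ Farrukh ∩ Diego ∩ Wei ∩ Hana ∩ Arjun: 10:30-12:15, 15:00-16:30.
Summing the common windows: 105 + 90 = 195 minutes.

195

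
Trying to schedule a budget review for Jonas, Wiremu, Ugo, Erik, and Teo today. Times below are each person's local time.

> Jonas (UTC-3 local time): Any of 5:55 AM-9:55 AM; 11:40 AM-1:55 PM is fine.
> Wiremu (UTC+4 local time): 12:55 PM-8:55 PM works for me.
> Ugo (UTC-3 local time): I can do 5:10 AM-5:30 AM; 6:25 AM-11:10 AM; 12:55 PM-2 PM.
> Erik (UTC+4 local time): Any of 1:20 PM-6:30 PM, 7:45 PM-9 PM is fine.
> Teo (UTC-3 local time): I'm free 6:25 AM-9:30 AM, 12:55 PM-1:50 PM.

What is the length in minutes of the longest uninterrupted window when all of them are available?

185

Jonas in UTC: 08:55-12:55, 14:40-16:55 (add 3h to convert from UTC-3).
Wiremu in UTC: 08:55-16:55 (subtract 4h to convert from UTC+4).
Ugo in UTC: 08:10-08:30, 09:25-14:10, 15:55-17:00 (add 3h to convert from UTC-3).
Erik in UTC: 09:20-14:30, 15:45-17:00 (subtract 4h to convert from UTC+4).
Teo in UTC: 09:25-12:30, 15:55-16:50 (add 3h to convert from UTC-3).
Jonas ∩ Wiremu: 08:55-12:55, 14:40-16:55.
Jonas ∩ Wiremu ∩ Ugo: 09:25-12:55, 15:55-16:55.
Jonas ∩ Wiremu ∩ Ugo ∩ Erik: 09:25-12:55, 15:55-16:55.
Jonas ∩ Wiremu ∩ Ugo ∩ Erik ∩ Teo: 09:25-12:30, 15:55-16:50.
Those are the intersection windows.
The longest is 09:25-12:30 at 185 minutes.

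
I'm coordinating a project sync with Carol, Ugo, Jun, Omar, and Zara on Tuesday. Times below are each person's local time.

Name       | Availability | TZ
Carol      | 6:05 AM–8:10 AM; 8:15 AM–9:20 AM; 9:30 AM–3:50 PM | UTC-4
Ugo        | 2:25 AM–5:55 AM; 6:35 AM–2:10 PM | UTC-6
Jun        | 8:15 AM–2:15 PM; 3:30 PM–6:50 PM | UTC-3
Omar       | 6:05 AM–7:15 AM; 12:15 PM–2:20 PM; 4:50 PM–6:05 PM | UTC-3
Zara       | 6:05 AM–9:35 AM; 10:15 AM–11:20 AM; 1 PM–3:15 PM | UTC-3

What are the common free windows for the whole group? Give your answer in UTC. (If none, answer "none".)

Carol in UTC: 10:05-12:10, 12:15-13:20, 13:30-19:50 (add 4h to convert from UTC-4).
Ugo in UTC: 08:25-11:55, 12:35-20:10 (add 6h to convert from UTC-6).
Jun in UTC: 11:15-17:15, 18:30-21:50 (add 3h to convert from UTC-3).
Omar in UTC: 09:05-10:15, 15:15-17:20, 19:50-21:05 (add 3h to convert from UTC-3).
Zara in UTC: 09:05-12:35, 13:15-14:20, 16:00-18:15 (add 3h to convert from UTC-3).
Carol ∩ Ugo: 10:05-11:55, 12:35-13:20, 13:30-19:50.
Carol ∩ Ugo ∩ Jun: 11:15-11:55, 12:35-13:20, 13:30-17:15, 18:30-19:50.
Carol ∩ Ugo ∩ Jun ∩ Omar: 15:15-17:15.
Carol ∩ Ugo ∩ Jun ∩ Omar ∩ Zara: 16:00-17:15.

16:00-17:15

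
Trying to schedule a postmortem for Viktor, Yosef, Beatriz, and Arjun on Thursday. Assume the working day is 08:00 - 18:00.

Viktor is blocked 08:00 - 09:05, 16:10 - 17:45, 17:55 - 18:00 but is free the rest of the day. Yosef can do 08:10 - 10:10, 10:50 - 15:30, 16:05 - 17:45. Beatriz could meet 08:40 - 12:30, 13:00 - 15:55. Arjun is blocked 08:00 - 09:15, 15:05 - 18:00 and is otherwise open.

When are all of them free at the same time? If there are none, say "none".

Viktor free: 09:05-16:10, 17:45-17:55 (invert busy blocks within the working day).
Yosef free: 08:10-10:10, 10:50-15:30, 16:05-17:45.
Beatriz free: 08:40-12:30, 13:00-15:55.
Arjun free: 09:15-15:05 (invert busy blocks within the working day).
Viktor ∩ Yosef: 09:05-10:10, 10:50-15:30, 16:05-16:10.
Viktor ∩ Yosef ∩ Beatriz: 09:05-10:10, 10:50-12:30, 13:00-15:30.
Viktor ∩ Yosef ∩ Beatriz ∩ Arjun: 09:15-10:10, 10:50-12:30, 13:00-15:05.

09:15-10:10, 10:50-12:30, 13:00-15:05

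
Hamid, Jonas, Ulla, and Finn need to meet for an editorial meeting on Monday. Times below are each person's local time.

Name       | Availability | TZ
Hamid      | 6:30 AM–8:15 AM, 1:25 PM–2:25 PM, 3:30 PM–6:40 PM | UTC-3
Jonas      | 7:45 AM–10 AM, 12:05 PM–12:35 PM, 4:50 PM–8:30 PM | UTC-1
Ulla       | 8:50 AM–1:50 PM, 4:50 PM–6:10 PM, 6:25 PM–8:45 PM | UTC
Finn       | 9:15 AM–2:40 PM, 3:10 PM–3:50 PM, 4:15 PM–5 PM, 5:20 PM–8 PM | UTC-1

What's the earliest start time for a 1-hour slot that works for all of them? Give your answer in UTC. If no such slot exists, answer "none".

Hamid in UTC: 09:30-11:15, 16:25-17:25, 18:30-21:40 (add 3h to convert from UTC-3).
Jonas in UTC: 08:45-11:00, 13:05-13:35, 17:50-21:30 (add 1h to convert from UTC-1).
Ulla in UTC: 08:50-13:50, 16:50-18:10, 18:25-20:45.
Finn in UTC: 10:15-15:40, 16:10-16:50, 17:15-18:00, 18:20-21:00 (add 1h to convert from UTC-1).
Hamid ∩ Jonas: 09:30-11:00, 18:30-21:30.
Hamid ∩ Jonas ∩ Ulla: 09:30-11:00, 18:30-20:45.
Hamid ∩ Jonas ∩ Ulla ∩ Finn: 10:15-11:00, 18:30-20:45.
The first common window of at least 60 minutes is 18:30-20:45, so the earliest start is 18:30.

18:30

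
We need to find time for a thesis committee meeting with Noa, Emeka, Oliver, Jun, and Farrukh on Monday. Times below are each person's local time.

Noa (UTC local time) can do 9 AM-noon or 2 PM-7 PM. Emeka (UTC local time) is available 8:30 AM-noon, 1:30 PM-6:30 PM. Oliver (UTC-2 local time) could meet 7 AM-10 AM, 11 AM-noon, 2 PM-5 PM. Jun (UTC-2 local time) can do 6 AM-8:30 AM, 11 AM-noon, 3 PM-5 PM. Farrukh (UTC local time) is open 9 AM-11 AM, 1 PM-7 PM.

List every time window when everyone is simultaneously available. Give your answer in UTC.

Noa in UTC: 09:00-12:00, 14:00-19:00.
Emeka in UTC: 08:30-12:00, 13:30-18:30.
Oliver in UTC: 09:00-12:00, 13:00-14:00, 16:00-19:00 (add 2h to convert from UTC-2).
Jun in UTC: 08:00-10:30, 13:00-14:00, 17:00-19:00 (add 2h to convert from UTC-2).
Farrukh in UTC: 09:00-11:00, 13:00-19:00.
Noa ∩ Emeka: 09:00-12:00, 14:00-18:30.
Noa ∩ Emeka ∩ Oliver: 09:00-12:00, 16:00-18:30.
Noa ∩ Emeka ∩ Oliver ∩ Jun: 09:00-10:30, 17:00-18:30.
Noa ∩ Emeka ∩ Oliver ∩ Jun ∩ Farrukh: 09:00-10:30, 17:00-18:30.

09:00-10:30, 17:00-18:30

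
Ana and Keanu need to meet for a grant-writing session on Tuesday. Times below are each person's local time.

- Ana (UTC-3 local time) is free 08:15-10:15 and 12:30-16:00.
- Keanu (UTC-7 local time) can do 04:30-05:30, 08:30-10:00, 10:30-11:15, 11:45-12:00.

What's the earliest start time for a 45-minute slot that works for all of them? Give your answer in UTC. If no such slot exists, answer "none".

Ana in UTC: 11:15-13:15, 15:30-19:00 (add 3h to convert from UTC-3).
Keanu in UTC: 11:30-12:30, 15:30-17:00, 17:30-18:15, 18:45-19:00 (add 7h to convert from UTC-7).
Ana ∩ Keanu: 11:30-12:30, 15:30-17:00, 17:30-18:15, 18:45-19:00.
The first common window of at least 45 minutes is 11:30-12:30, so the earliest start is 11:30.

11:30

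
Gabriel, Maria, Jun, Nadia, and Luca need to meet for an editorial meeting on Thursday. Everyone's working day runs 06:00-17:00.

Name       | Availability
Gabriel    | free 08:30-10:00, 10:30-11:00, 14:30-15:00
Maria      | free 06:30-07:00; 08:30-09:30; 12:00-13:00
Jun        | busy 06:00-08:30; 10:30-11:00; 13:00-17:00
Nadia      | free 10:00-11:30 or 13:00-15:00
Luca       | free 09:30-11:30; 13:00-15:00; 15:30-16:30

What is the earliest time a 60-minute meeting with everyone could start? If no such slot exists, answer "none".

none

Gabriel free: 08:30-10:00, 10:30-11:00, 14:30-15:00.
Maria free: 06:30-07:00, 08:30-09:30, 12:00-13:00.
Jun free: 08:30-10:30, 11:00-13:00 (invert busy blocks within the working day).
Nadia free: 10:00-11:30, 13:00-15:00.
Luca free: 09:30-11:30, 13:00-15:00, 15:30-16:30.
Gabriel ∩ Maria: 08:30-09:30.
Gabriel ∩ Maria ∩ Jun: 08:30-09:30.
Gabriel ∩ Maria ∩ Jun ∩ Nadia: ∅.
Gabriel ∩ Maria ∩ Jun ∩ Nadia ∩ Luca: ∅.
There is no time when everyone is free.
No common window is at least 60 minutes long.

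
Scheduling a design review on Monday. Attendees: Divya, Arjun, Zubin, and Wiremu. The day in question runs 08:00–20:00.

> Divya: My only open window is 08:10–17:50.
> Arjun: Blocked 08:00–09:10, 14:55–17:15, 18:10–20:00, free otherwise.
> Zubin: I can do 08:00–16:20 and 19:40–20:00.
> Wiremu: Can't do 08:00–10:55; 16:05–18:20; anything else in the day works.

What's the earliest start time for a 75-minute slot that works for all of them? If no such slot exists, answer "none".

10:55

Divya free: 08:10-17:50.
Arjun free: 09:10-14:55, 17:15-18:10 (invert busy blocks within the working day).
Zubin free: 08:00-16:20, 19:40-20:00.
Wiremu free: 10:55-16:05, 18:20-20:00 (invert busy blocks within the working day).
Divya ∩ Arjun: 09:10-14:55, 17:15-17:50.
Divya ∩ Arjun ∩ Zubin: 09:10-14:55.
Divya ∩ Arjun ∩ Zubin ∩ Wiremu: 10:55-14:55.
Those are the intersection windows.
The first common window of at least 75 minutes is 10:55-14:55, so the earliest start is 10:55.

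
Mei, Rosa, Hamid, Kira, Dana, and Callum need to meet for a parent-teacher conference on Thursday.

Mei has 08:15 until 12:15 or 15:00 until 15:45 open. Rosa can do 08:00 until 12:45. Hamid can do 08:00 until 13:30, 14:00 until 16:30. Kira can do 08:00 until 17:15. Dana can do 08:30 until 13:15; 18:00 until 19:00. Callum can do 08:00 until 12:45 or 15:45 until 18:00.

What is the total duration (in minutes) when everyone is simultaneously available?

Mei ∩ Rosa: 08:15-12:15.
Mei ∩ Rosa ∩ Hamid: 08:15-12:15.
Mei ∩ Rosa ∩ Hamid ∩ Kira: 08:15-12:15.
Mei ∩ Rosa ∩ Hamid ∩ Kira ∩ Dana: 08:30-12:15.
Mei ∩ Rosa ∩ Hamid ∩ Kira ∩ Dana ∩ Callum: 08:30-12:15.
That's a single block of 225 minutes.

225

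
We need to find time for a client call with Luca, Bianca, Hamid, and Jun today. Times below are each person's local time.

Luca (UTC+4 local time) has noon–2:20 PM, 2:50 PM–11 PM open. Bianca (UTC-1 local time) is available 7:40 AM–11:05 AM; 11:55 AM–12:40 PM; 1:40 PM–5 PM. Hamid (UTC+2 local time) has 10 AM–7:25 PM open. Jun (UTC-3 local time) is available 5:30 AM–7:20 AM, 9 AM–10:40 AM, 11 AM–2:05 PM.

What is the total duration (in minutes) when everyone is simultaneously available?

Luca in UTC: 08:00-10:20, 10:50-19:00 (subtract 4h to convert from UTC+4).
Bianca in UTC: 08:40-12:05, 12:55-13:40, 14:40-18:00 (add 1h to convert from UTC-1).
Hamid in UTC: 08:00-17:25 (subtract 2h to convert from UTC+2).
Jun in UTC: 08:30-10:20, 12:00-13:40, 14:00-17:05 (add 3h to convert from UTC-3).
Luca ∩ Bianca: 08:40-10:20, 10:50-12:05, 12:55-13:40, 14:40-18:00.
Luca ∩ Bianca ∩ Hamid: 08:40-10:20, 10:50-12:05, 12:55-13:40, 14:40-17:25.
Luca ∩ Bianca ∩ Hamid ∩ Jun: 08:40-10:20, 12:00-12:05, 12:55-13:40, 14:40-17:05.
So the common availability across everyone is 08:40-10:20, 12:00-12:05, 12:55-13:40, 14:40-17:05.
Summing the common windows: 100 + 5 + 45 + 145 = 295 minutes.

295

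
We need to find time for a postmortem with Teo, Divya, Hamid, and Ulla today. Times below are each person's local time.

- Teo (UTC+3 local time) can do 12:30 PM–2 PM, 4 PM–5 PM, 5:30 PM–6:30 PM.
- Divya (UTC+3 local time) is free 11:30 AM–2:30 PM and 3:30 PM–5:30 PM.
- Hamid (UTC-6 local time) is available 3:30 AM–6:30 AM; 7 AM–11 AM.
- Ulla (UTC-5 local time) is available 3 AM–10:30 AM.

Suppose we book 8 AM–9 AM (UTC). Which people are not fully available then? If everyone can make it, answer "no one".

Divya, Hamid, Teo

Teo in UTC: 09:30-11:00, 13:00-14:00, 14:30-15:30 (subtract 3h to convert from UTC+3).
Divya in UTC: 08:30-11:30, 12:30-14:30 (subtract 3h to convert from UTC+3).
Hamid in UTC: 09:30-12:30, 13:00-17:00 (add 6h to convert from UTC-6).
Ulla in UTC: 08:00-15:30 (add 5h to convert from UTC-5).
Teo: not fully free for 08:00-09:00. Divya: not fully free for 08:00-09:00. Hamid: not fully free for 08:00-09:00. Ulla: free for 08:00-09:00.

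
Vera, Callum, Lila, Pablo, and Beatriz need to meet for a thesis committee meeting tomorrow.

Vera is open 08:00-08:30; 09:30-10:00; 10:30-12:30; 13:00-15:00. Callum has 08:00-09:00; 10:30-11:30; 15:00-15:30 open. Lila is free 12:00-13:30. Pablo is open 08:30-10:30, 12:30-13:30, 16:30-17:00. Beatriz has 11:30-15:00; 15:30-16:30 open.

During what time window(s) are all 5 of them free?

Vera ∩ Callum: 08:00-08:30, 10:30-11:30.
Vera ∩ Callum ∩ Lila: ∅.
Vera ∩ Callum ∩ Lila ∩ Pablo: ∅.
Vera ∩ Callum ∩ Lila ∩ Pablo ∩ Beatriz: ∅.
There is no time when everyone is free.

none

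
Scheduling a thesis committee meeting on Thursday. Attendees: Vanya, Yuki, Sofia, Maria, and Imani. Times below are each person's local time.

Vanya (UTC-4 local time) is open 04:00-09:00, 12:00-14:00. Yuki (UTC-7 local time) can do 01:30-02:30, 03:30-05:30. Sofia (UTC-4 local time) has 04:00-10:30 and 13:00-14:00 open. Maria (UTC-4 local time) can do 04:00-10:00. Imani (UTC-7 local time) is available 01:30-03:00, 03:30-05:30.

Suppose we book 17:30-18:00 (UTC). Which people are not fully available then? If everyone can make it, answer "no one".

Imani, Maria, Yuki

Vanya in UTC: 08:00-13:00, 16:00-18:00 (add 4h to convert from UTC-4).
Yuki in UTC: 08:30-09:30, 10:30-12:30 (add 7h to convert from UTC-7).
Sofia in UTC: 08:00-14:30, 17:00-18:00 (add 4h to convert from UTC-4).
Maria in UTC: 08:00-14:00 (add 4h to convert from UTC-4).
Imani in UTC: 08:30-10:00, 10:30-12:30 (add 7h to convert from UTC-7).
Vanya: free for 17:30-18:00. Yuki: not fully free for 17:30-18:00. Sofia: free for 17:30-18:00. Maria: not fully free for 17:30-18:00. Imani: not fully free for 17:30-18:00.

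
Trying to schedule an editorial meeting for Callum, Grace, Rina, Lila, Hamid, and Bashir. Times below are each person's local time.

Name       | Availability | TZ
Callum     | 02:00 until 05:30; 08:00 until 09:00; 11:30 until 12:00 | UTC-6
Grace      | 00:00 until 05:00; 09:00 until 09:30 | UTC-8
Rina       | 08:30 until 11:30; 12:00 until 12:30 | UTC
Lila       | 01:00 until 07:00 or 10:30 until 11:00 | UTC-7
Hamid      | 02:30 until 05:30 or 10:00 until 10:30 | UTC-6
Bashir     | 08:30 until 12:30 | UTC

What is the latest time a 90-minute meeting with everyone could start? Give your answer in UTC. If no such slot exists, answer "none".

10:00

Callum in UTC: 08:00-11:30, 14:00-15:00, 17:30-18:00 (add 6h to convert from UTC-6).
Grace in UTC: 08:00-13:00, 17:00-17:30 (add 8h to convert from UTC-8).
Rina in UTC: 08:30-11:30, 12:00-12:30.
Lila in UTC: 08:00-14:00, 17:30-18:00 (add 7h to convert from UTC-7).
Hamid in UTC: 08:30-11:30, 16:00-16:30 (add 6h to convert from UTC-6).
Bashir in UTC: 08:30-12:30.
Callum ∩ Grace: 08:00-11:30.
Callum ∩ Grace ∩ Rina: 08:30-11:30.
Callum ∩ Grace ∩ Rina ∩ Lila: 08:30-11:30.
Callum ∩ Grace ∩ Rina ∩ Lila ∩ Hamid: 08:30-11:30.
Callum ∩ Grace ∩ Rina ∩ Lila ∩ Hamid ∩ Bashir: 08:30-11:30.
The last common window of at least 90 minutes is 08:30-11:30; a 90-minute meeting can start as late as 10:00 and still end by 11:30.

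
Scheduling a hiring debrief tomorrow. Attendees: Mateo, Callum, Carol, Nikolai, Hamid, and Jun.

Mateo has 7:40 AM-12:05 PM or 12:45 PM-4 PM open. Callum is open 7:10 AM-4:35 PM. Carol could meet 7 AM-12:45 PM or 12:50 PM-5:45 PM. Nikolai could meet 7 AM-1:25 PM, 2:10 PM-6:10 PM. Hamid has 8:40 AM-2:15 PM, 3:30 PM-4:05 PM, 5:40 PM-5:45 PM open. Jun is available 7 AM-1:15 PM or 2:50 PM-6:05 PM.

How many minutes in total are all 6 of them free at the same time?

Mateo ∩ Callum: 07:40-12:05, 12:45-16:00.
Mateo ∩ Callum ∩ Carol: 07:40-12:05, 12:50-16:00.
Mateo ∩ Callum ∩ Carol ∩ Nikolai: 07:40-12:05, 12:50-13:25, 14:10-16:00.
Mateo ∩ Callum ∩ Carol ∩ Nikolai ∩ Hamid: 08:40-12:05, 12:50-13:25, 14:10-14:15, 15:30-16:00.
Mateo ∩ Callum ∩ Carol ∩ Nikolai ∩ Hamid ∩ Jun: 08:40-12:05, 12:50-13:15, 15:30-16:00.
Summing the common windows: 205 + 25 + 30 = 260 minutes.

260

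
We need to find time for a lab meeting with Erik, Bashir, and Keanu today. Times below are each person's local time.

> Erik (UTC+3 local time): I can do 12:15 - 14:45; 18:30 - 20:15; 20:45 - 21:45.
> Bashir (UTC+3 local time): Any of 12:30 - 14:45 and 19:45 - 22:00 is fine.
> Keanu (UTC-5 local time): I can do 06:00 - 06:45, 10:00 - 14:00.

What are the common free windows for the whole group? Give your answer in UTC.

Erik in UTC: 09:15-11:45, 15:30-17:15, 17:45-18:45 (subtract 3h to convert from UTC+3).
Bashir in UTC: 09:30-11:45, 16:45-19:00 (subtract 3h to convert from UTC+3).
Keanu in UTC: 11:00-11:45, 15:00-19:00 (add 5h to convert from UTC-5).
Erik ∩ Bashir: 09:30-11:45, 16:45-17:15, 17:45-18:45.
Erik ∩ Bashir ∩ Keanu: 11:00-11:45, 16:45-17:15, 17:45-18:45.
So the common availability across everyone is 11:00-11:45, 16:45-17:15, 17:45-18:45.

11:00-11:45, 16:45-17:15, 17:45-18:45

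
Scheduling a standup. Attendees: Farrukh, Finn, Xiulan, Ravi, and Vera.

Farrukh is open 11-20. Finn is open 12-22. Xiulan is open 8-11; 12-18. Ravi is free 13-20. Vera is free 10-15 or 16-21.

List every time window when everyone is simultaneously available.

13:00-15:00, 16:00-18:00

Farrukh ∩ Finn: 12:00-20:00.
Farrukh ∩ Finn ∩ Xiulan: 12:00-18:00.
Farrukh ∩ Finn ∩ Xiulan ∩ Ravi: 13:00-18:00.
Farrukh ∩ Finn ∩ Xiulan ∩ Ravi ∩ Vera: 13:00-15:00, 16:00-18:00.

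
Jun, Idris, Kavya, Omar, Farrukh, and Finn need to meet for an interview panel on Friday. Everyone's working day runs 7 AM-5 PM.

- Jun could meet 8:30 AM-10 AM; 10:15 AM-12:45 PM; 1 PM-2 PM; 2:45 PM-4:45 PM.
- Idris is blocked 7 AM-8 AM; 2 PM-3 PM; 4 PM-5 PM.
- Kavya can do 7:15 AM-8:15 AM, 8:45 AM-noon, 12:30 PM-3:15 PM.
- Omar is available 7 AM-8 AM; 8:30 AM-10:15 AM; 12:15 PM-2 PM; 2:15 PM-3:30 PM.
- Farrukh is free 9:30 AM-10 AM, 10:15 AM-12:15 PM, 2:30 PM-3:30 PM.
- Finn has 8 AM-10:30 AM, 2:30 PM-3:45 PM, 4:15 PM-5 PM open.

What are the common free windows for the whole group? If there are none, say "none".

Jun free: 08:30-10:00, 10:15-12:45, 13:00-14:00, 14:45-16:45.
Idris free: 08:00-14:00, 15:00-16:00 (invert busy blocks within the working day).
Kavya free: 07:15-08:15, 08:45-12:00, 12:30-15:15.
Omar free: 07:00-08:00, 08:30-10:15, 12:15-14:00, 14:15-15:30.
Farrukh free: 09:30-10:00, 10:15-12:15, 14:30-15:30.
Finn free: 08:00-10:30, 14:30-15:45, 16:15-17:00.
Jun ∩ Idris: 08:30-10:00, 10:15-12:45, 13:00-14:00, 15:00-16:00.
Jun ∩ Idris ∩ Kavya: 08:45-10:00, 10:15-12:00, 12:30-12:45, 13:00-14:00, 15:00-15:15.
Jun ∩ Idris ∩ Kavya ∩ Omar: 08:45-10:00, 12:30-12:45, 13:00-14:00, 15:00-15:15.
Jun ∩ Idris ∩ Kavya ∩ Omar ∩ Farrukh: 09:30-10:00, 15:00-15:15.
Jun ∩ Idris ∩ Kavya ∩ Omar ∩ Farrukh ∩ Finn: 09:30-10:00, 15:00-15:15.

09:30-10:00, 15:00-15:15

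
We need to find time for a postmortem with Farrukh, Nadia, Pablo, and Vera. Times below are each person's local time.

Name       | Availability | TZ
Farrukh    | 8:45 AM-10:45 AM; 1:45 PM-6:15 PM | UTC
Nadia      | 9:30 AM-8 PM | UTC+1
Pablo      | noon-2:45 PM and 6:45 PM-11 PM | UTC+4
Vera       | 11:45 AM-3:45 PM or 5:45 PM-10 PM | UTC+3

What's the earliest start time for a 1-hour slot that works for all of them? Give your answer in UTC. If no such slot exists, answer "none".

08:45

Farrukh in UTC: 08:45-10:45, 13:45-18:15.
Nadia in UTC: 08:30-19:00 (subtract 1h to convert from UTC+1).
Pablo in UTC: 08:00-10:45, 14:45-19:00 (subtract 4h to convert from UTC+4).
Vera in UTC: 08:45-12:45, 14:45-19:00 (subtract 3h to convert from UTC+3).
Farrukh ∩ Nadia: 08:45-10:45, 13:45-18:15.
Farrukh ∩ Nadia ∩ Pablo: 08:45-10:45, 14:45-18:15.
Farrukh ∩ Nadia ∩ Pablo ∩ Vera: 08:45-10:45, 14:45-18:15.
The first common window of at least 60 minutes is 08:45-10:45, so the earliest start is 08:45.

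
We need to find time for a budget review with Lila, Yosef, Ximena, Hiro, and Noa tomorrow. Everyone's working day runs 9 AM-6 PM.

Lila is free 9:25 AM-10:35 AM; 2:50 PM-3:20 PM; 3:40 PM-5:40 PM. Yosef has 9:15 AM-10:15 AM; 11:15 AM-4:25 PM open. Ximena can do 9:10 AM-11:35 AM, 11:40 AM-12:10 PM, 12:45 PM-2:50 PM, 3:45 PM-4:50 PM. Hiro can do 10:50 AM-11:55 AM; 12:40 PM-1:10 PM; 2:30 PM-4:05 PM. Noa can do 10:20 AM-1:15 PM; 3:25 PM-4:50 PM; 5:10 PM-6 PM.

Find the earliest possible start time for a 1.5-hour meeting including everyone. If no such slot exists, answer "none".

none

Lila ∩ Yosef: 09:25-10:15, 14:50-15:20, 15:40-16:25.
Lila ∩ Yosef ∩ Ximena: 09:25-10:15, 15:45-16:25.
Lila ∩ Yosef ∩ Ximena ∩ Hiro: 15:45-16:05.
Lila ∩ Yosef ∩ Ximena ∩ Hiro ∩ Noa: 15:45-16:05.
No common window is at least 90 minutes long.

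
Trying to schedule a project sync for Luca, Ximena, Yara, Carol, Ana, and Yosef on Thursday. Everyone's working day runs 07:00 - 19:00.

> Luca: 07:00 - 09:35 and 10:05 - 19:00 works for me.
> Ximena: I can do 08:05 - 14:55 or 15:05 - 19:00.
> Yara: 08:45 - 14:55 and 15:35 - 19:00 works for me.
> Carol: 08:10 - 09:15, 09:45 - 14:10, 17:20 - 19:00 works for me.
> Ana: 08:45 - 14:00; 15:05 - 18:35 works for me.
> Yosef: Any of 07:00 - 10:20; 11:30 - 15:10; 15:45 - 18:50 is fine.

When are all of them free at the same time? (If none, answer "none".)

Luca ∩ Ximena: 08:05-09:35, 10:05-14:55, 15:05-19:00.
Luca ∩ Ximena ∩ Yara: 08:45-09:35, 10:05-14:55, 15:35-19:00.
Luca ∩ Ximena ∩ Yara ∩ Carol: 08:45-09:15, 10:05-14:10, 17:20-19:00.
Luca ∩ Ximena ∩ Yara ∩ Carol ∩ Ana: 08:45-09:15, 10:05-14:00, 17:20-18:35.
Luca ∩ Ximena ∩ Yara ∩ Carol ∩ Ana ∩ Yosef: 08:45-09:15, 10:05-10:20, 11:30-14:00, 17:20-18:35.
Those are the intersection windows.

08:45-09:15, 10:05-10:20, 11:30-14:00, 17:20-18:35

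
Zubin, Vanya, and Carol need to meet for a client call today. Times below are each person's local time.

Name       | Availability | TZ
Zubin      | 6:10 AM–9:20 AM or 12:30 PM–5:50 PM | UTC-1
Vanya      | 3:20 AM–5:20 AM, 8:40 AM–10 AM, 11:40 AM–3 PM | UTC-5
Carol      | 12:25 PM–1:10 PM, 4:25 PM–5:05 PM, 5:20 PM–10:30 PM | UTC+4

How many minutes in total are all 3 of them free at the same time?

Zubin in UTC: 07:10-10:20, 13:30-18:50 (add 1h to convert from UTC-1).
Vanya in UTC: 08:20-10:20, 13:40-15:00, 16:40-20:00 (add 5h to convert from UTC-5).
Carol in UTC: 08:25-09:10, 12:25-13:05, 13:20-18:30 (subtract 4h to convert from UTC+4).
Zubin ∩ Vanya: 08:20-10:20, 13:40-15:00, 16:40-18:50.
Zubin ∩ Vanya ∩ Carol: 08:25-09:10, 13:40-15:00, 16:40-18:30.
Summing the common windows: 45 + 80 + 110 = 235 minutes.

235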